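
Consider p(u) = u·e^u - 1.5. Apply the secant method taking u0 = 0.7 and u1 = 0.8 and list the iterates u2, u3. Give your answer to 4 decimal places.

0.7244, 0.7258

p(0.7) = -0.090373, p(0.8) = 0.280433
u2 = 0.800000 − 0.280433·(0.800000 − 0.700000) / (0.280433 − (-0.090373)) = 0.800000 − (0.028043)/(0.370806) = 0.724372
p(0.724372) = -0.005305
u3 = 0.724372 − (-0.005305)·(0.724372 − 0.800000) / (-0.005305 − 0.280433) = 0.724372 − (0.000401)/(-0.285738) = 0.725776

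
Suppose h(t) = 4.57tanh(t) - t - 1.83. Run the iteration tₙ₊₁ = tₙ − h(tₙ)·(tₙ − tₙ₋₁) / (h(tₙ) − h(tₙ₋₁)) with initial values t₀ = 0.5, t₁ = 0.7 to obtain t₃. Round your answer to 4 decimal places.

h(0.5) = -0.218125, h(0.7) = 0.231961
t₂ = 0.700000 − 0.231961·(0.700000 − 0.500000) / (0.231961 − (-0.218125)) = 0.700000 − (0.046392)/(0.450085) = 0.596926
h(0.596926) = 0.017377
t₃ = 0.596926 − 0.017377·(0.596926 − 0.700000) / (0.017377 − 0.231961) = 0.596926 − (-0.001791)/(-0.214583) = 0.588579

0.5886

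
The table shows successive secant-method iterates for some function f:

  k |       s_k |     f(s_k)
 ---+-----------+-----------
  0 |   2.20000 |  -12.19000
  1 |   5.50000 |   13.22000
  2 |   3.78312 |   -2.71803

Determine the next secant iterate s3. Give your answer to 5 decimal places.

s3 = 3.78312 − (-2.71803)·(3.78312 − 5.50000) / (-2.71803 − 13.22000)
   = 3.78312 − (4.6665313)/(-15.9380300) = 4.0759122

4.07591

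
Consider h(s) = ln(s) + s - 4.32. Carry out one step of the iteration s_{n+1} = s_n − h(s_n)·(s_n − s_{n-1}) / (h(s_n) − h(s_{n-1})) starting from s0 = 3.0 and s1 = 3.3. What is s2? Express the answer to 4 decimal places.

3.1680

h(3.0) = -0.221388, h(3.3) = 0.173922
s2 = 3.300000 − 0.173922·(3.300000 − 3.000000) / (0.173922 − (-0.221388)) = 3.300000 − (0.052177)/(0.395310) = 3.168011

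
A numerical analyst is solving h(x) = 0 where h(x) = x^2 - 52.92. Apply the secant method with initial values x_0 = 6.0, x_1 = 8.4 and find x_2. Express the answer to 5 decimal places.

7.17500

h(6.0) = -16.9200000, h(8.4) = 17.6400000
x_2 = 8.4000000 − 17.6400000·(8.4000000 − 6.0000000) / (17.6400000 − (-16.9200000)) = 8.4000000 − (42.3360000)/(34.5600000) = 7.1750000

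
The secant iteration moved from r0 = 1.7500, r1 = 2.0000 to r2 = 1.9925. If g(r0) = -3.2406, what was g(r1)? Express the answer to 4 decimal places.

0.1002

The secant line through (1.7500, -3.2406) and (2.0000, g(r1)) crosses zero at r2 = 1.9925.
So (1.7500, -3.2406), (2.0000, g(r1)), (1.9925, 0) are collinear:
g(r1) = -3.2406 · (2.0000 − 1.9925) / (1.7500 − 1.9925) = -3.2406 · (0.007500)/(-0.242500) = 0.100225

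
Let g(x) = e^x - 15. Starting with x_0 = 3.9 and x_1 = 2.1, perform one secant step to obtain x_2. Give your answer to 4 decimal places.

2.3983

g(3.9) = 34.402449, g(2.1) = -6.833830
x_2 = 2.100000 − (-6.833830)·(2.100000 − 3.900000) / (-6.833830 − 34.402449) = 2.100000 − (12.300894)/(-41.236279) = 2.398303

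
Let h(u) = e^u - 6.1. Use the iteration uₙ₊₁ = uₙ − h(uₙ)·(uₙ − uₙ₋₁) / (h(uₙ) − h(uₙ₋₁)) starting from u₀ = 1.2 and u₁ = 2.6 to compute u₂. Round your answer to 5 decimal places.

h(1.2) = -2.7798831, h(2.6) = 7.3637380
u₂ = 2.6000000 − 7.3637380·(2.6000000 − 1.2000000) / (7.3637380 − (-2.7798831)) = 2.6000000 − (10.3092332)/(10.1436211) = 1.5836733

1.58367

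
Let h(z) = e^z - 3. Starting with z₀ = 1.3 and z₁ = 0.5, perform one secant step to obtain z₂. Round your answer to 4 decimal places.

1.0350

h(1.3) = 0.669297, h(0.5) = -1.351279
z₂ = 0.500000 − (-1.351279)·(0.500000 − 1.300000) / (-1.351279 − 0.669297) = 0.500000 − (1.081023)/(-2.020575) = 1.035007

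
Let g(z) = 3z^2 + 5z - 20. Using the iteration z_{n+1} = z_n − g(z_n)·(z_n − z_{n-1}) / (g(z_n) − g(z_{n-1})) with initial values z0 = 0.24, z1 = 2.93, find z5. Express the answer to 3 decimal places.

1.880

g(0.24) = -18.62720, g(2.93) = 20.40470
z2 = 2.93000 − 20.40470·(2.93000 − 0.24000) / (20.40470 − (-18.62720)) = 2.93000 − (54.88864)/(39.03190) = 1.52375
g(1.52375) = -5.41582
z3 = 1.52375 − (-5.41582)·(1.52375 − 2.93000) / (-5.41582 − 20.40470) = 1.52375 − (7.61600)/(-25.82052) = 1.81871
g(1.81871) = -0.98336
z4 = 1.81871 − (-0.98336)·(1.81871 − 1.52375) / (-0.98336 − (-5.41582)) = 1.81871 − (-0.29005)/(4.43246) = 1.88415
g(1.88415) = 0.07075
z5 = 1.88415 − 0.07075·(1.88415 − 1.81871) / (0.07075 − (-0.98336)) = 1.88415 − (0.00463)/(1.05411) = 1.87975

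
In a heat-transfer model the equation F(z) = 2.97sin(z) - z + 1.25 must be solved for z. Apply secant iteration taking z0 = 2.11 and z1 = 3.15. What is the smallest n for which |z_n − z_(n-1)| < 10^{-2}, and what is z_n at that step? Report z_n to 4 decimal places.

n = 4, z_n = 2.6506

F(2.11) = 1.688610, F(3.15) = -1.924970
z2 = 3.150000 − (-1.924970)·(1.040000)/(-3.613579) = 2.595987;  |Δ| = 0.554013
F(2.595987) = 0.195251
z3 = 2.595987 − 0.195251·(-0.554013)/(2.120220) = 2.647006;  |Δ| = 0.051019
F(2.647006) = 0.012756
z4 = 2.647006 − 0.012756·(0.051019)/(-0.182495) = 2.650573;  |Δ| = 0.003566
|z4 − z3| = 0.003566 < 10^{-2}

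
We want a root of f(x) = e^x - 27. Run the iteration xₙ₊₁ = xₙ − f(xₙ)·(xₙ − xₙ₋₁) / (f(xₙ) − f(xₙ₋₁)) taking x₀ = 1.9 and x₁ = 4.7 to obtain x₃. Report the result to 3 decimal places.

f(1.9) = -20.31411, f(4.7) = 82.94717
x₂ = 4.70000 − 82.94717·(4.70000 − 1.90000) / (82.94717 − (-20.31411)) = 4.70000 − (232.25208)/(103.26128) = 2.45083
f(2.45083) = -15.40202
x₃ = 2.45083 − (-15.40202)·(2.45083 − 4.70000) / (-15.40202 − 82.94717) = 2.45083 − (34.64175)/(-98.34919) = 2.80306

2.803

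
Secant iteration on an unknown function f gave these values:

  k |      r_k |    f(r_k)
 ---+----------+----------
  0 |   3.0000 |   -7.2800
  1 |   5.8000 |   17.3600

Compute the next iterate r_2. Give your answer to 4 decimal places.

3.8273

r_2 = 5.8000 − 17.3600·(5.8000 − 3.0000) / (17.3600 − (-7.2800))
   = 5.8000 − (48.608000)/(24.640000) = 3.827273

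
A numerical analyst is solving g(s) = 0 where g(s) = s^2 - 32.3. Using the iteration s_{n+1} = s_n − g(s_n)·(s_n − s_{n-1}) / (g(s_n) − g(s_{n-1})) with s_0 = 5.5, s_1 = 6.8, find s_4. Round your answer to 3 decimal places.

5.683

g(5.5) = -2.05000, g(6.8) = 13.94000
s_2 = 6.80000 − 13.94000·(6.80000 − 5.50000) / (13.94000 − (-2.05000)) = 6.80000 − (18.12200)/(15.99000) = 5.66667
g(5.66667) = -0.18889
s_3 = 5.66667 − (-0.18889)·(5.66667 − 6.80000) / (-0.18889 − 13.94000) = 5.66667 − (0.21407)/(-14.12889) = 5.68182
g(5.68182) = -0.01694
s_4 = 5.68182 − (-0.01694)·(5.68182 − 5.66667) / (-0.01694 − (-0.18889)) = 5.68182 − (-0.00026)/(0.17195) = 5.68331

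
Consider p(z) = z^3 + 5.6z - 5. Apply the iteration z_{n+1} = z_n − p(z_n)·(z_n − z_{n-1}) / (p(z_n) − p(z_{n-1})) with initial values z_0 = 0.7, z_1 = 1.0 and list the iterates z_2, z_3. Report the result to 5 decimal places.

0.79461, 0.80065

p(0.7) = -0.7370000, p(1.0) = 1.6000000
z_2 = 1.0000000 − 1.6000000·(1.0000000 − 0.7000000) / (1.6000000 − (-0.7370000)) = 1.0000000 − (0.4800000)/(2.3370000) = 0.7946085
p(0.7946085) = -0.0484747
z_3 = 0.7946085 − (-0.0484747)·(0.7946085 − 1.0000000) / (-0.0484747 − 1.6000000) = 0.7946085 − (0.0099563)/(-1.6484747) = 0.8006482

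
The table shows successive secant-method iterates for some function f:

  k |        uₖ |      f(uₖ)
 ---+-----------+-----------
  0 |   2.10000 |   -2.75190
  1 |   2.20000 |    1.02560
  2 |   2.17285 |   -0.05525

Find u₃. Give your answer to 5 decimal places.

2.17424

u₃ = 2.17285 − (-0.05525)·(2.17285 − 2.20000) / (-0.05525 − 1.02560)
   = 2.17285 − (0.0015000)/(-1.0808500) = 2.1742378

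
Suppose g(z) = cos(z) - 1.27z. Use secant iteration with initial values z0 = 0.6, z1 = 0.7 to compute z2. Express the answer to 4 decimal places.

g(0.6) = 0.063336, g(0.7) = -0.124158
z2 = 0.700000 − (-0.124158)·(0.700000 − 0.600000) / (-0.124158 − 0.063336) = 0.700000 − (-0.012416)/(-0.187493) = 0.633780

0.6338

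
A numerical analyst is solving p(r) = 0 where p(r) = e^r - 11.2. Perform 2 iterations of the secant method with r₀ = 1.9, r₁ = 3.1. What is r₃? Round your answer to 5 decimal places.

2.36426

p(1.9) = -4.5141056, p(3.1) = 10.9979513
r₂ = 3.1000000 − 10.9979513·(3.1000000 − 1.9000000) / (10.9979513 − (-4.5141056)) = 3.1000000 − (13.1975415)/(15.5120568) = 2.2492075
p(2.2492075) = -1.7197802
r₃ = 2.2492075 − (-1.7197802)·(2.2492075 − 3.1000000) / (-1.7197802 − 10.9979513) = 2.2492075 − (1.4631761)/(-12.7177314) = 2.3642576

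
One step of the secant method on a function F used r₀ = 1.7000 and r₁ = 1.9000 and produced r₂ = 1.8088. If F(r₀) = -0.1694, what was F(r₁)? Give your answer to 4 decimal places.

0.1420

The secant line through (1.7000, -0.1694) and (1.9000, F(r₁)) crosses zero at r₂ = 1.8088.
So (1.7000, -0.1694), (1.9000, F(r₁)), (1.8088, 0) are collinear:
F(r₁) = -0.1694 · (1.9000 − 1.8088) / (1.7000 − 1.8088) = -0.1694 · (0.091200)/(-0.108800) = 0.141997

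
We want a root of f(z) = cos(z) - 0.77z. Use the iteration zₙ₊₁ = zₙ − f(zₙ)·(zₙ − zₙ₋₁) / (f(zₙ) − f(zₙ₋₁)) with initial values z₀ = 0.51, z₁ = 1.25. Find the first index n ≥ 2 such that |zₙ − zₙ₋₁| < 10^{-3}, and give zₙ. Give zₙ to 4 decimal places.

n = 5, zₙ = 0.8536

f(0.51) = 0.480045, f(1.25) = -0.647178
z₂ = 1.250000 − (-0.647178)·(0.740000)/(-1.127222) = 0.825140;  |Δ| = 0.424860
f(0.825140) = 0.043096
z₃ = 0.825140 − 0.043096·(-0.424860)/(0.690274) = 0.851666;  |Δ| = 0.026525
f(0.851666) = 0.002948
z₄ = 0.851666 − 0.002948·(0.026525)/(-0.040148) = 0.853614;  |Δ| = 0.001948
f(0.853614) = -0.000018
z₅ = 0.853614 − (-0.000018)·(0.001948)/(-0.002967) = 0.853601;  |Δ| = 0.000012
|z₅ − z₄| = 0.000012 < 10^{-3}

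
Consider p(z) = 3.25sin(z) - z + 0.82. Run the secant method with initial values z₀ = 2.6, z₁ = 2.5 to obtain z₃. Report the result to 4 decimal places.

2.5722

p(2.6) = -0.104621, p(2.5) = 0.265034
z₂ = 2.500000 − 0.265034·(2.500000 − 2.600000) / (0.265034 − (-0.104621)) = 2.500000 − (-0.026503)/(0.369655) = 2.571698
p(2.571698) = 0.001819
z₃ = 2.571698 − 0.001819·(2.571698 − 2.500000) / (0.001819 − 0.265034) = 2.571698 − (0.000130)/(-0.263216) = 2.572193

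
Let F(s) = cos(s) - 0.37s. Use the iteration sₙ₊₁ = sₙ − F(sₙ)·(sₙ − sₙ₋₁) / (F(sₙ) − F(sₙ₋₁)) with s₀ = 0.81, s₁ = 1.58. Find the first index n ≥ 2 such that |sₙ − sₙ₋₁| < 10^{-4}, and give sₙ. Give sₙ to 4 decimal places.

F(0.81) = 0.389798, F(1.58) = -0.593804
s₂ = 1.580000 − (-0.593804)·(0.770000)/(-0.983602) = 1.115149;  |Δ| = 0.464851
F(1.115149) = 0.027439
s₃ = 1.115149 − 0.027439·(-0.464851)/(0.621243) = 1.135680;  |Δ| = 0.020532
F(1.135680) = 0.001314
s₄ = 1.135680 − 0.001314·(0.020532)/(-0.026125) = 1.136713;  |Δ| = 0.001033
F(1.136713) = -0.000005
s₅ = 1.136713 − (-0.000005)·(0.001033)/(-0.001319) = 1.136709;  |Δ| = 0.000004
|s₅ − s₄| = 0.000004 < 10^{-4}

n = 5, sₙ = 1.1367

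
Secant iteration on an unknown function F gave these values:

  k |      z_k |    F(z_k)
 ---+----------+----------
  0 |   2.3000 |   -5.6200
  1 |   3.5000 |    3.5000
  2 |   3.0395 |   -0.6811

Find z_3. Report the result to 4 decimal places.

z_3 = 3.0395 − (-0.6811)·(3.0395 − 3.5000) / (-0.6811 − 3.5000)
   = 3.0395 − (0.313647)/(-4.181100) = 3.114515

3.1145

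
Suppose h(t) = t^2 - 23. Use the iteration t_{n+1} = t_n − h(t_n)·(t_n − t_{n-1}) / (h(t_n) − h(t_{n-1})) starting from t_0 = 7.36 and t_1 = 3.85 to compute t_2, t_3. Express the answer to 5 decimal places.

4.57948, 4.82011

h(7.36) = 31.1696000, h(3.85) = -8.1775000
t_2 = 3.8500000 − (-8.1775000)·(3.8500000 − 7.3600000) / (-8.1775000 − 31.1696000) = 3.8500000 − (28.7030250)/(-39.3471000) = 4.5794826
h(4.5794826) = -2.0283391
t_3 = 4.5794826 − (-2.0283391)·(4.5794826 − 3.8500000) / (-2.0283391 − (-8.1775000)) = 4.5794826 − (-1.4796381)/(6.1491609) = 4.8201070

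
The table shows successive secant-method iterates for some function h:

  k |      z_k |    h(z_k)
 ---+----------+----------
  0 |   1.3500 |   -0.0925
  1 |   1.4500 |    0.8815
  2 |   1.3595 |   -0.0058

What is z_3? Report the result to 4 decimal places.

z_3 = 1.3595 − (-0.0058)·(1.3595 − 1.4500) / (-0.0058 − 0.8815)
   = 1.3595 − (0.000525)/(-0.887300) = 1.360092

1.3601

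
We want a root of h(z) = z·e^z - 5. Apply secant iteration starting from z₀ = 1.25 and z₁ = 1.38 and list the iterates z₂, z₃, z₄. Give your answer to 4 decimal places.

1.3238, 1.3266, 1.3267

h(1.25) = -0.637071, h(1.38) = 0.485364
z₂ = 1.380000 − 0.485364·(1.380000 − 1.250000) / (0.485364 − (-0.637071)) = 1.380000 − (0.063097)/(1.122436) = 1.323785
h(1.323785) = -0.025720
z₃ = 1.323785 − (-0.025720)·(1.323785 − 1.380000) / (-0.025720 − 0.485364) = 1.323785 − (0.001446)/(-0.511084) = 1.326614
h(1.326614) = -0.000968
z₄ = 1.326614 − (-0.000968)·(1.326614 − 1.323785) / (-0.000968 − (-0.025720)) = 1.326614 − (-0.000003)/(0.024752) = 1.326725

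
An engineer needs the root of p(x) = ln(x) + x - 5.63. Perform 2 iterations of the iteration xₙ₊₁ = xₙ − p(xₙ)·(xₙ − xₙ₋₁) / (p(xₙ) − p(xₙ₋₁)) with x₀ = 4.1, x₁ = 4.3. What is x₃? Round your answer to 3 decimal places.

4.196

p(4.1) = -0.11901, p(4.3) = 0.12862
x₂ = 4.30000 − 0.12862·(4.30000 − 4.10000) / (0.12862 − (-0.11901)) = 4.30000 − (0.02572)/(0.24763) = 4.19612
p(4.19612) = 0.00028
x₃ = 4.19612 − 0.00028·(4.19612 − 4.30000) / (0.00028 − 0.12862) = 4.19612 − (-0.00003)/(-0.12833) = 4.19589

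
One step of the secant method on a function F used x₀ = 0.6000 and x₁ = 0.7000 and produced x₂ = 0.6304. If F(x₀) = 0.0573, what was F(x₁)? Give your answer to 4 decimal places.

The secant line through (0.6000, 0.0573) and (0.7000, F(x₁)) crosses zero at x₂ = 0.6304.
So (0.6000, 0.0573), (0.7000, F(x₁)), (0.6304, 0) are collinear:
F(x₁) = 0.0573 · (0.7000 − 0.6304) / (0.6000 − 0.6304) = 0.0573 · (0.069600)/(-0.030400) = -0.131187

-0.1312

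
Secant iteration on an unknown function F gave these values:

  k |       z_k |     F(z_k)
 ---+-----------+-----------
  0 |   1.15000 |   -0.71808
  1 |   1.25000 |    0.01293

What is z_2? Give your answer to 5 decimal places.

1.24823

z_2 = 1.25000 − 0.01293·(1.25000 − 1.15000) / (0.01293 − (-0.71808))
   = 1.25000 − (0.0012930)/(0.7310100) = 1.2482312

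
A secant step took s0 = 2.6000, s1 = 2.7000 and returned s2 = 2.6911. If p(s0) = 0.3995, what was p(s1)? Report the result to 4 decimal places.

The secant line through (2.6000, 0.3995) and (2.7000, p(s1)) crosses zero at s2 = 2.6911.
So (2.6000, 0.3995), (2.7000, p(s1)), (2.6911, 0) are collinear:
p(s1) = 0.3995 · (2.7000 − 2.6911) / (2.6000 − 2.6911) = 0.3995 · (0.008900)/(-0.091100) = -0.039029

-0.0390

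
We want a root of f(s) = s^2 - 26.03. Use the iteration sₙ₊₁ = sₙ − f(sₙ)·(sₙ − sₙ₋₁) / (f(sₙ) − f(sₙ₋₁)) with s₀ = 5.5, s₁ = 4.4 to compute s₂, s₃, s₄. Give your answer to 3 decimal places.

f(5.5) = 4.22000, f(4.4) = -6.67000
s₂ = 4.40000 − (-6.67000)·(4.40000 − 5.50000) / (-6.67000 − 4.22000) = 4.40000 − (7.33700)/(-10.89000) = 5.07374
f(5.07374) = -0.28719
s₃ = 5.07374 − (-0.28719)·(5.07374 − 4.40000) / (-0.28719 − (-6.67000)) = 5.07374 − (-0.19349)/(6.38281) = 5.10405
f(5.10405) = 0.02134
s₄ = 5.10405 − 0.02134·(5.10405 − 5.07374) / (0.02134 − (-0.28719)) = 5.10405 − (0.00065)/(0.30853) = 5.10195

5.074, 5.104, 5.102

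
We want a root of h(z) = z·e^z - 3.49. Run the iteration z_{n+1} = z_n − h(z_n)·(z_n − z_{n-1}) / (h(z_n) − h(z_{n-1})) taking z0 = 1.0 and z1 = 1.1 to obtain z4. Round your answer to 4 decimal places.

1.1288

h(1.0) = -0.771718, h(1.1) = -0.185417
z2 = 1.100000 − (-0.185417)·(1.100000 − 1.000000) / (-0.185417 − (-0.771718)) = 1.100000 − (-0.018542)/(0.586301) = 1.131625
h(1.131625) = 0.018819
z3 = 1.131625 − 0.018819·(1.131625 − 1.100000) / (0.018819 − (-0.185417)) = 1.131625 − (0.000595)/(0.204237) = 1.128711
h(1.128711) = -0.000400
z4 = 1.128711 − (-0.000400)·(1.128711 − 1.131625) / (-0.000400 − 0.018819) = 1.128711 − (0.000001)/(-0.019219) = 1.128772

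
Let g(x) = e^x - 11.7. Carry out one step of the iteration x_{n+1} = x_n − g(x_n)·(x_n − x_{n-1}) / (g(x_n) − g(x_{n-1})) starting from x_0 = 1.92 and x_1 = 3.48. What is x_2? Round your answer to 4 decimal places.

g(1.92) = -4.879042, g(3.48) = 20.759722
x_2 = 3.480000 − 20.759722·(3.480000 − 1.920000) / (20.759722 − (-4.879042)) = 3.480000 − (32.385166)/(25.638764) = 2.216867

2.2169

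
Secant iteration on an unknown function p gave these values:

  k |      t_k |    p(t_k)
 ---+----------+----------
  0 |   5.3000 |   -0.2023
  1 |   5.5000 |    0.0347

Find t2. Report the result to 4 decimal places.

5.4707

t2 = 5.5000 − 0.0347·(5.5000 − 5.3000) / (0.0347 − (-0.2023))
   = 5.5000 − (0.006940)/(0.237000) = 5.470717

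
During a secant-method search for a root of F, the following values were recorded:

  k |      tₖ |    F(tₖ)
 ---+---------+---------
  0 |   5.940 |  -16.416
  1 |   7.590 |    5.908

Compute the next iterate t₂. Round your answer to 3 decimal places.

t₂ = 7.590 − 5.908·(7.590 − 5.940) / (5.908 − (-16.416))
   = 7.590 − (9.74820)/(22.32400) = 7.15333

7.153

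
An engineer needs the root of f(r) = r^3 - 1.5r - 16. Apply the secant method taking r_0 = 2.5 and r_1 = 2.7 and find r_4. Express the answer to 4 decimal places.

2.7179

f(2.5) = -4.125000, f(2.7) = -0.367000
r_2 = 2.700000 − (-0.367000)·(2.700000 − 2.500000) / (-0.367000 − (-4.125000)) = 2.700000 − (-0.073400)/(3.758000) = 2.719532
f(2.719532) = 0.033958
r_3 = 2.719532 − 0.033958·(2.719532 − 2.700000) / (0.033958 − (-0.367000)) = 2.719532 − (0.000663)/(0.400958) = 2.717878
f(2.717878) = -0.000241
r_4 = 2.717878 − (-0.000241)·(2.717878 − 2.719532) / (-0.000241 − 0.033958) = 2.717878 − (0.000000)/(-0.034198) = 2.717889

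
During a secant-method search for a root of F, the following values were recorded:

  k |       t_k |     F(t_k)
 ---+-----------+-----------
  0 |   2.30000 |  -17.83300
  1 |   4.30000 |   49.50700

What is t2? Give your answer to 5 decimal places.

t2 = 4.30000 − 49.50700·(4.30000 − 2.30000) / (49.50700 − (-17.83300))
   = 4.30000 − (99.0140000)/(67.3400000) = 2.8296406

2.82964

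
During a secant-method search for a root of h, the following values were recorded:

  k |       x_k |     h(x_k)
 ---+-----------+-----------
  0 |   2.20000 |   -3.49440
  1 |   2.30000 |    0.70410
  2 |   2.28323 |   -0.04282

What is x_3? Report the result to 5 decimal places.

2.28419

x_3 = 2.28323 − (-0.04282)·(2.28323 − 2.30000) / (-0.04282 − 0.70410)
   = 2.28323 − (0.0007181)/(-0.7469200) = 2.2841914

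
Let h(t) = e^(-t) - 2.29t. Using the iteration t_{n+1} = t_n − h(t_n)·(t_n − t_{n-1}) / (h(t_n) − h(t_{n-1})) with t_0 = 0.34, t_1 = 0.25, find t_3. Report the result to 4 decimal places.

h(0.34) = -0.066830, h(0.25) = 0.206301
t_2 = 0.250000 − 0.206301·(0.250000 − 0.340000) / (0.206301 − (-0.066830)) = 0.250000 − (-0.018567)/(0.273130) = 0.317979
h(0.317979) = -0.000553
t_3 = 0.317979 − (-0.000553)·(0.317979 − 0.250000) / (-0.000553 − 0.206301) = 0.317979 − (-0.000038)/(-0.206854) = 0.317797

0.3178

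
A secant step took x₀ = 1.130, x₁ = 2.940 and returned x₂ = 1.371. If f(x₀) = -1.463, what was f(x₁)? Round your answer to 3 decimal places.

9.525

The secant line through (1.130, -1.463) and (2.940, f(x₁)) crosses zero at x₂ = 1.371.
So (1.130, -1.463), (2.940, f(x₁)), (1.371, 0) are collinear:
f(x₁) = -1.463 · (2.940 − 1.371) / (1.130 − 1.371) = -1.463 · (1.56900)/(-0.24100) = 9.52468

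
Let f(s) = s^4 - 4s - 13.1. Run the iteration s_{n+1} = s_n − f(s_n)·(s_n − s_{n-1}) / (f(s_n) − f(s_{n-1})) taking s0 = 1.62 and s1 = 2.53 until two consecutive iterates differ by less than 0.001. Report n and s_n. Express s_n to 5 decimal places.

n = 6, s_n = 2.15923

f(1.62) = -12.6925246, f(2.53) = 17.7515208
s2 = 2.5300000 − 17.7515208·(0.9100000)/(30.4440454) = 1.9993910;  |Δ| = 0.5306090
f(1.9993910) = -5.1170426
s3 = 1.9993910 − (-5.1170426)·(-0.5306090)/(-22.8685634) = 2.1181195;  |Δ| = 0.1187284
f(2.1181195) = -1.4444235
s4 = 2.1181195 − (-1.4444235)·(0.1187284)/(3.6726191) = 2.1648148;  |Δ| = 0.0466953
f(2.1648148) = 0.2033016
s5 = 2.1648148 − 0.2033016·(0.0466953)/(1.6477251) = 2.1590534;  |Δ| = 0.0057614
f(2.1590534) = -0.0065249
s6 = 2.1590534 − (-0.0065249)·(-0.0057614)/(-0.2098265) = 2.1592325;  |Δ| = 0.0001792
|s6 − s5| = 0.0001792 < 0.001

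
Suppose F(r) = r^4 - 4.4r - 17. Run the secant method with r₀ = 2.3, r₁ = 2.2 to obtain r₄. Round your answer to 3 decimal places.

2.280

F(2.3) = 0.86410, F(2.2) = -3.25440
r₂ = 2.20000 − (-3.25440)·(2.20000 − 2.30000) / (-3.25440 − 0.86410) = 2.20000 − (0.32544)/(-4.11850) = 2.27902
F(2.27902) = -0.05080
r₃ = 2.27902 − (-0.05080)·(2.27902 − 2.20000) / (-0.05080 − (-3.25440)) = 2.27902 − (-0.00401)/(3.20360) = 2.28027
F(2.28027) = 0.00306
r₄ = 2.28027 − 0.00306·(2.28027 − 2.27902) / (0.00306 − (-0.05080)) = 2.28027 − (0.00000)/(0.05386) = 2.28020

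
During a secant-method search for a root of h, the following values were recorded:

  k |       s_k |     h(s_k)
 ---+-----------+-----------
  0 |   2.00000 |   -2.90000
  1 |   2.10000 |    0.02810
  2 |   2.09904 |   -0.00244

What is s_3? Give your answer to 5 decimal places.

s_3 = 2.09904 − (-0.00244)·(2.09904 − 2.10000) / (-0.00244 − 0.02810)
   = 2.09904 − (0.0000023)/(-0.0305400) = 2.0991167

2.09912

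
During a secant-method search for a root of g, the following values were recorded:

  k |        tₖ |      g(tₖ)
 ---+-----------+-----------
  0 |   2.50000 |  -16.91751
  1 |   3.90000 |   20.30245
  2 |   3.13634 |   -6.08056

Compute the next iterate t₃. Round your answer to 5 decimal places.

3.31234

t₃ = 3.13634 − (-6.08056)·(3.13634 − 3.90000) / (-6.08056 − 20.30245)
   = 3.13634 − (4.6434804)/(-26.3830100) = 3.3123427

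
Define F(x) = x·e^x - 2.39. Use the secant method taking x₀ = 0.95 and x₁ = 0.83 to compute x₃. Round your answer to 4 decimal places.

0.9368

F(0.95) = 0.066424, F(0.83) = -0.486545
x₂ = 0.830000 − (-0.486545)·(0.830000 − 0.950000) / (-0.486545 − 0.066424) = 0.830000 − (0.058385)/(-0.552970) = 0.935585
F(0.935585) = -0.005469
x₃ = 0.935585 − (-0.005469)·(0.935585 − 0.830000) / (-0.005469 − (-0.486545)) = 0.935585 − (-0.000577)/(0.481076) = 0.936786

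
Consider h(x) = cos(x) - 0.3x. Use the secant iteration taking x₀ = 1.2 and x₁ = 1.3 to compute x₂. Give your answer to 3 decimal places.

h(1.2) = 0.00236, h(1.3) = -0.12250
x₂ = 1.30000 − (-0.12250)·(1.30000 − 1.20000) / (-0.12250 − 0.00236) = 1.30000 − (-0.01225)/(-0.12486) = 1.20189

1.202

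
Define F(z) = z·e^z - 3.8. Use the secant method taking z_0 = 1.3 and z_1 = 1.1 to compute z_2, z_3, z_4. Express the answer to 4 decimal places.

1.1676, 1.1747, 1.1743

F(1.3) = 0.970086, F(1.1) = -0.495417
z_2 = 1.100000 − (-0.495417)·(1.100000 − 1.300000) / (-0.495417 − 0.970086) = 1.100000 − (0.099083)/(-1.465503) = 1.167611
F(1.167611) = -0.046946
z_3 = 1.167611 − (-0.046946)·(1.167611 − 1.100000) / (-0.046946 − (-0.495417)) = 1.167611 − (-0.003174)/(0.448472) = 1.174688
F(1.174688) = 0.002621
z_4 = 1.174688 − 0.002621·(1.174688 − 1.167611) / (0.002621 − (-0.046946)) = 1.174688 − (0.000019)/(0.049567) = 1.174314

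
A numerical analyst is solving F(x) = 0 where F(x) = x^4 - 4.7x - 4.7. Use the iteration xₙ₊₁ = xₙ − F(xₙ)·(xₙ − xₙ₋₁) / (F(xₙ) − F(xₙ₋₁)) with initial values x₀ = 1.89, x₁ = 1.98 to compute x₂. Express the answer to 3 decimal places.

F(1.89) = -0.82310, F(1.98) = 1.36354
x₂ = 1.98000 − 1.36354·(1.98000 − 1.89000) / (1.36354 − (-0.82310)) = 1.98000 − (0.12272)/(2.18664) = 1.92388

1.924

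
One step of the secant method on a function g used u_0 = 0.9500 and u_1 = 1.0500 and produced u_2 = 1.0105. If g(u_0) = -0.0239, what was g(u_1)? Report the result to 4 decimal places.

The secant line through (0.9500, -0.0239) and (1.0500, g(u_1)) crosses zero at u_2 = 1.0105.
So (0.9500, -0.0239), (1.0500, g(u_1)), (1.0105, 0) are collinear:
g(u_1) = -0.0239 · (1.0500 − 1.0105) / (0.9500 − 1.0105) = -0.0239 · (0.039500)/(-0.060500) = 0.015604

0.0156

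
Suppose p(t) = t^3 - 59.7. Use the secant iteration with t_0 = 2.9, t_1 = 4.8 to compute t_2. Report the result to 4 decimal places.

p(2.9) = -35.311000, p(4.8) = 50.892000
t_2 = 4.800000 − 50.892000·(4.800000 − 2.900000) / (50.892000 − (-35.311000)) = 4.800000 − (96.694800)/(86.203000) = 3.678290

3.6783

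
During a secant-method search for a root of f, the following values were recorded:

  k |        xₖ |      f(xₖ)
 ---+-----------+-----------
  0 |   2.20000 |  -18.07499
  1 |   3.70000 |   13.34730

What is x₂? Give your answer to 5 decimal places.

x₂ = 3.70000 − 13.34730·(3.70000 − 2.20000) / (13.34730 − (-18.07499))
   = 3.70000 − (20.0209500)/(31.4222900) = 3.0628424

3.06284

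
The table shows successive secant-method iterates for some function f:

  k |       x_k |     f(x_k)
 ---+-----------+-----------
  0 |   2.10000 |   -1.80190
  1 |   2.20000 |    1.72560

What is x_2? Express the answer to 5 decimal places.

2.15108

x_2 = 2.20000 − 1.72560·(2.20000 − 2.10000) / (1.72560 − (-1.80190))
   = 2.20000 − (0.1725600)/(3.5275000) = 2.1510815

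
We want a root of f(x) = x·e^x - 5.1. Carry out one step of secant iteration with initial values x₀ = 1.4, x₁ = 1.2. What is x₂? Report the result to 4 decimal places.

f(1.4) = 0.577280, f(1.2) = -1.115860
x₂ = 1.200000 − (-1.115860)·(1.200000 − 1.400000) / (-1.115860 − 0.577280) = 1.200000 − (0.223172)/(-1.693140) = 1.331810

1.3318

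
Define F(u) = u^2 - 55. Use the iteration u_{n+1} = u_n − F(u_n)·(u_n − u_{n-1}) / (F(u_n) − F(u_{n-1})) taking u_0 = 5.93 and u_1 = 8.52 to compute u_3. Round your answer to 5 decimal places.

F(5.93) = -19.8351000, F(8.52) = 17.5904000
u_2 = 8.5200000 − 17.5904000·(8.5200000 − 5.9300000) / (17.5904000 − (-19.8351000)) = 8.5200000 − (45.5591360)/(37.4255000) = 7.3026713
F(7.3026713) = -1.6709922
u_3 = 7.3026713 − (-1.6709922)·(7.3026713 − 8.5200000) / (-1.6709922 − 17.5904000) = 7.3026713 − (2.0341468)/(-19.2613922) = 7.4082787

7.40828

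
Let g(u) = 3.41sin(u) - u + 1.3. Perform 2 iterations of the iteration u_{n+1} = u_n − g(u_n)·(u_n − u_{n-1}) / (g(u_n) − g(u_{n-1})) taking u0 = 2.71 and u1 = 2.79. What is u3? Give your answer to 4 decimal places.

2.7140

g(2.71) = 0.016464, g(2.79) = -0.315618
u2 = 2.790000 − (-0.315618)·(2.790000 − 2.710000) / (-0.315618 − 0.016464) = 2.790000 − (-0.025249)/(-0.332082) = 2.713966
g(2.713966) = 0.000202
u3 = 2.713966 − 0.000202·(2.713966 − 2.790000) / (0.000202 − (-0.315618)) = 2.713966 − (-0.000015)/(0.315820) = 2.714015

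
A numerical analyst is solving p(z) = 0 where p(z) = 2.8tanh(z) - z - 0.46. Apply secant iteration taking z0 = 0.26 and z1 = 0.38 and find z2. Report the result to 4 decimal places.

0.2652

p(0.26) = -0.007973, p(0.38) = 0.175581
z2 = 0.380000 − 0.175581·(0.380000 − 0.260000) / (0.175581 − (-0.007973)) = 0.380000 − (0.021070)/(0.183553) = 0.265212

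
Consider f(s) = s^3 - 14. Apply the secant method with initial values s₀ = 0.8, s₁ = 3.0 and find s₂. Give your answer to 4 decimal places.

1.9203

f(0.8) = -13.488000, f(3.0) = 13.000000
s₂ = 3.000000 − 13.000000·(3.000000 − 0.800000) / (13.000000 − (-13.488000)) = 3.000000 − (28.600000)/(26.488000) = 1.920266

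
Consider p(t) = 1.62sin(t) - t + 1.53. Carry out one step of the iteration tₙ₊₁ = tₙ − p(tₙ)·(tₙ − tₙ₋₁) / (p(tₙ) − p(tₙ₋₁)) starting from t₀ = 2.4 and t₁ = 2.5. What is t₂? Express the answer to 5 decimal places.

p(2.4) = 0.2242504, p(2.5) = -0.0004751
t₂ = 2.5000000 − (-0.0004751)·(2.5000000 − 2.4000000) / (-0.0004751 − 0.2242504) = 2.5000000 − (-0.0000475)/(-0.2247255) = 2.4997886

2.49979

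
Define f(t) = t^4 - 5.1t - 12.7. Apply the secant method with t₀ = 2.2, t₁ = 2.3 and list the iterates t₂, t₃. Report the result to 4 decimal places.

2.2122, 2.2130

f(2.2) = -0.494400, f(2.3) = 3.554100
t₂ = 2.300000 − 3.554100·(2.300000 − 2.200000) / (3.554100 − (-0.494400)) = 2.300000 − (0.355410)/(4.048500) = 2.212212
f(2.212212) = -0.032203
t₃ = 2.212212 − (-0.032203)·(2.212212 − 2.300000) / (-0.032203 − 3.554100) = 2.212212 − (0.002827)/(-3.586303) = 2.213000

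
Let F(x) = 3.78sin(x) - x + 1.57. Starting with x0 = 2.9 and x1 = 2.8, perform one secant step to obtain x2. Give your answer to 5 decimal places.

F(2.9) = -0.4256375, F(2.8) = 0.0362552
x2 = 2.8000000 − 0.0362552·(2.8000000 − 2.9000000) / (0.0362552 − (-0.4256375)) = 2.8000000 − (-0.0036255)/(0.4618927) = 2.8078493

2.80785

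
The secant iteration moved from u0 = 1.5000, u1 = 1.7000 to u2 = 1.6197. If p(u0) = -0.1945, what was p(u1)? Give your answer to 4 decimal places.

The secant line through (1.5000, -0.1945) and (1.7000, p(u1)) crosses zero at u2 = 1.6197.
So (1.5000, -0.1945), (1.7000, p(u1)), (1.6197, 0) are collinear:
p(u1) = -0.1945 · (1.7000 − 1.6197) / (1.5000 − 1.6197) = -0.1945 · (0.080300)/(-0.119700) = 0.130479

0.1305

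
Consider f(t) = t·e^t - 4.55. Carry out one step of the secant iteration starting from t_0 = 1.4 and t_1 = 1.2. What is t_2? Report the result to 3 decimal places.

1.267

f(1.4) = 1.12728, f(1.2) = -0.56586
t_2 = 1.20000 − (-0.56586)·(1.20000 − 1.40000) / (-0.56586 − 1.12728) = 1.20000 − (0.11317)/(-1.69314) = 1.26684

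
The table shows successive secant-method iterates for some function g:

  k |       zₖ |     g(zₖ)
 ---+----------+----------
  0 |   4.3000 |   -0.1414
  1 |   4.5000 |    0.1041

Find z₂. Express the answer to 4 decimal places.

4.4152

z₂ = 4.5000 − 0.1041·(4.5000 − 4.3000) / (0.1041 − (-0.1414))
   = 4.5000 − (0.020820)/(0.245500) = 4.415193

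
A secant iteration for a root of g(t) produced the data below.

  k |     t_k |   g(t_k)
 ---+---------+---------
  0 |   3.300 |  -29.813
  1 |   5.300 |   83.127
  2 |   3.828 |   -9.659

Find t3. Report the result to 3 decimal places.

3.981

t3 = 3.828 − (-9.659)·(3.828 − 5.300) / (-9.659 − 83.127)
   = 3.828 − (14.21805)/(-92.78600) = 3.98123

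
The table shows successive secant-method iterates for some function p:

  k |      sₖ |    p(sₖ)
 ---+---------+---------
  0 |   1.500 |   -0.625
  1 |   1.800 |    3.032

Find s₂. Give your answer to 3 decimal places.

s₂ = 1.800 − 3.032·(1.800 − 1.500) / (3.032 − (-0.625))
   = 1.800 − (0.90960)/(3.65700) = 1.55127

1.551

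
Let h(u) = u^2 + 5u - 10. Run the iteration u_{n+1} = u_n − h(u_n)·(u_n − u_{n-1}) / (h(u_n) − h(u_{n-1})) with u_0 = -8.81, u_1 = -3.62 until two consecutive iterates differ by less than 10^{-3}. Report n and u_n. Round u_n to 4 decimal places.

n = 7, u_n = -6.5311

h(-8.81) = 23.566100, h(-3.62) = -14.995600
u_2 = -3.620000 − (-14.995600)·(5.190000)/(-38.561700) = -5.638250;  |Δ| = 2.018250
h(-5.638250) = -6.401385
u_3 = -5.638250 − (-6.401385)·(-2.018250)/(8.594215) = -7.141540;  |Δ| = 1.503290
h(-7.141540) = 5.293896
u_4 = -7.141540 − 5.293896·(-1.503290)/(11.695281) = -6.461073;  |Δ| = 0.680468
h(-6.461073) = -0.559904
u_5 = -6.461073 − (-0.559904)·(0.680468)/(-5.853800) = -6.526158;  |Δ| = 0.065085
h(-6.526158) = -0.040052
u_6 = -6.526158 − (-0.040052)·(-0.065085)/(0.519852) = -6.531172;  |Δ| = 0.005015
h(-6.531172) = 0.000352
u_7 = -6.531172 − 0.000352·(-0.005015)/(0.040404) = -6.531129;  |Δ| = 0.000044
|u_7 − u_6| = 0.000044 < 10^{-3}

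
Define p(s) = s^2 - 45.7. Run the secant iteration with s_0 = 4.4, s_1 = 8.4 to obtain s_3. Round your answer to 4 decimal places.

p(4.4) = -26.340000, p(8.4) = 24.860000
s_2 = 8.400000 − 24.860000·(8.400000 − 4.400000) / (24.860000 − (-26.340000)) = 8.400000 − (99.440000)/(51.200000) = 6.457813
p(6.457813) = -3.996658
s_3 = 6.457813 − (-3.996658)·(6.457813 − 8.400000) / (-3.996658 − 24.860000) = 6.457813 − (7.762259)/(-28.856658) = 6.726806

6.7268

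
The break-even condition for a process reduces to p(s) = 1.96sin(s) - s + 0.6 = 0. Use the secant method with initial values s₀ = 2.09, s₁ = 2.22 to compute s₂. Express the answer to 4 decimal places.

2.1918

p(2.09) = 0.211701, p(2.22) = -0.058732
s₂ = 2.220000 − (-0.058732)·(2.220000 − 2.090000) / (-0.058732 − 0.211701) = 2.220000 − (-0.007635)/(-0.270432) = 2.191767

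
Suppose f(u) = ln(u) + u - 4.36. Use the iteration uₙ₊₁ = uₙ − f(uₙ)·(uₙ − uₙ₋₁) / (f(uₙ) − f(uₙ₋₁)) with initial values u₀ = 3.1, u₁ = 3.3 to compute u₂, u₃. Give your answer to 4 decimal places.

f(3.1) = -0.128598, f(3.3) = 0.133922
u₂ = 3.300000 − 0.133922·(3.300000 − 3.100000) / (0.133922 − (-0.128598)) = 3.300000 − (0.026784)/(0.262520) = 3.197972
f(3.197972) = 0.000489
u₃ = 3.197972 − 0.000489·(3.197972 − 3.300000) / (0.000489 − 0.133922) = 3.197972 − (-0.000050)/(-0.133434) = 3.197598

3.1980, 3.1976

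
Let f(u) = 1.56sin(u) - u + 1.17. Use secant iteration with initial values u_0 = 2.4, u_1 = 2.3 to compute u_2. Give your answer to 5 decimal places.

2.31589

f(2.4) = -0.1762774, f(2.3) = 0.0333001
u_2 = 2.3000000 − 0.0333001·(2.3000000 − 2.4000000) / (0.0333001 − (-0.1762774)) = 2.3000000 − (-0.0033300)/(0.2095776) = 2.3158892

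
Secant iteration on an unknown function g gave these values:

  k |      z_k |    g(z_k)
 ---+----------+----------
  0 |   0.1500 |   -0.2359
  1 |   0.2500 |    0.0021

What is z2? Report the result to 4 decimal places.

z2 = 0.2500 − 0.0021·(0.2500 − 0.1500) / (0.0021 − (-0.2359))
   = 0.2500 − (0.000210)/(0.238000) = 0.249118

0.2491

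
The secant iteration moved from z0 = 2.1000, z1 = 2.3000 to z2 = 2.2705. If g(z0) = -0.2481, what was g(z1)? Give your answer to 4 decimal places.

The secant line through (2.1000, -0.2481) and (2.3000, g(z1)) crosses zero at z2 = 2.2705.
So (2.1000, -0.2481), (2.3000, g(z1)), (2.2705, 0) are collinear:
g(z1) = -0.2481 · (2.3000 − 2.2705) / (2.1000 − 2.2705) = -0.2481 · (0.029500)/(-0.170500) = 0.042926

0.0429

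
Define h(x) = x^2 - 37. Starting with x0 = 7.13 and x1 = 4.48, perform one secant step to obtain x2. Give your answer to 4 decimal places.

5.9382

h(7.13) = 13.836900, h(4.48) = -16.929600
x2 = 4.480000 − (-16.929600)·(4.480000 − 7.130000) / (-16.929600 − 13.836900) = 4.480000 − (44.863440)/(-30.766500) = 5.938191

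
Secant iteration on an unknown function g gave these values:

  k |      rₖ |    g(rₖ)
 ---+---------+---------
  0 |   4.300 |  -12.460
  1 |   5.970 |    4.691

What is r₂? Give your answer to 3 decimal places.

r₂ = 5.970 − 4.691·(5.970 − 4.300) / (4.691 − (-12.460))
   = 5.970 − (7.83397)/(17.15100) = 5.51324

5.513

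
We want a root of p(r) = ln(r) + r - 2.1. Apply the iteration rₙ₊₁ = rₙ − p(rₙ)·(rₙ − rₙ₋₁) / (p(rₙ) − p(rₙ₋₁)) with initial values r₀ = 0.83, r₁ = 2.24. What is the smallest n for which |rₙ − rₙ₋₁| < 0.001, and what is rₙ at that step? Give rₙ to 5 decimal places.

p(0.83) = -1.4563296, p(2.24) = 0.9464759
r₂ = 2.2400000 − 0.9464759·(1.4100000)/(2.4028054) = 1.6845947;  |Δ| = 0.5554053
p(1.6845947) = 0.1061196
r₃ = 1.6845947 − 0.1061196·(-0.5554053)/(-0.8403562) = 1.6144584;  |Δ| = 0.0701362
p(1.6144584) = -0.0065420
r₄ = 1.6144584 − (-0.0065420)·(-0.0701362)/(-0.1126616) = 1.6185311;  |Δ| = 0.0040726
p(1.6185311) = 0.0000501
r₅ = 1.6185311 − 0.0000501·(0.0040726)/(0.0065921) = 1.6185001;  |Δ| = 0.0000309
|r₅ − r₄| = 0.0000309 < 0.001

n = 5, rₙ = 1.61850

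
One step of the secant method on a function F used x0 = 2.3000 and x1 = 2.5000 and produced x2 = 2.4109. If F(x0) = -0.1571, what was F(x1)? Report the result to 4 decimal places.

The secant line through (2.3000, -0.1571) and (2.5000, F(x1)) crosses zero at x2 = 2.4109.
So (2.3000, -0.1571), (2.5000, F(x1)), (2.4109, 0) are collinear:
F(x1) = -0.1571 · (2.5000 − 2.4109) / (2.3000 − 2.4109) = -0.1571 · (0.089100)/(-0.110900) = 0.126218

0.1262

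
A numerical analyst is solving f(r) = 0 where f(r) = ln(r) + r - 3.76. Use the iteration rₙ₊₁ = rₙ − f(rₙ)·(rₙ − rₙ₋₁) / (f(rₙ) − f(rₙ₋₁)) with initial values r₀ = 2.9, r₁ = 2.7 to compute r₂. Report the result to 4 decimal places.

f(2.9) = 0.204711, f(2.7) = -0.066748
r₂ = 2.700000 − (-0.066748)·(2.700000 − 2.900000) / (-0.066748 − 0.204711) = 2.700000 − (0.013350)/(-0.271459) = 2.749177

2.7492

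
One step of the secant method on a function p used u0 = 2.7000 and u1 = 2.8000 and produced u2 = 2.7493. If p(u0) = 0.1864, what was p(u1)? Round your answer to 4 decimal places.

-0.1917

The secant line through (2.7000, 0.1864) and (2.8000, p(u1)) crosses zero at u2 = 2.7493.
So (2.7000, 0.1864), (2.8000, p(u1)), (2.7493, 0) are collinear:
p(u1) = 0.1864 · (2.8000 − 2.7493) / (2.7000 − 2.7493) = 0.1864 · (0.050700)/(-0.049300) = -0.191693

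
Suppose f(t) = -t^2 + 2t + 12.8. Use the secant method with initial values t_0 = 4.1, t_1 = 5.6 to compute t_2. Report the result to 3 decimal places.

f(4.1) = 4.19000, f(5.6) = -7.36000
t_2 = 5.60000 − (-7.36000)·(5.60000 − 4.10000) / (-7.36000 − 4.19000) = 5.60000 − (-11.04000)/(-11.55000) = 4.64416

4.644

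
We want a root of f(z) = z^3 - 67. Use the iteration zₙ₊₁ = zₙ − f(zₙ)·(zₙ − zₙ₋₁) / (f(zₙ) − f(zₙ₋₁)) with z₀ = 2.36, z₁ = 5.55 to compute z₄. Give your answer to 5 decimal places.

4.09497

f(2.36) = -53.8557440, f(5.55) = 103.9538750
z₂ = 5.5500000 − 103.9538750·(5.5500000 − 2.3600000) / (103.9538750 − (-53.8557440)) = 5.5500000 − (331.6128612)/(157.8096190) = 3.4486524
f(3.4486524) = -25.9844750
z₃ = 3.4486524 − (-25.9844750)·(3.4486524 − 5.5500000) / (-25.9844750 − 103.9538750) = 3.4486524 − (54.6024137)/(-129.9383500) = 3.8688703
f(3.8688703) = -9.0901420
z₄ = 3.8688703 − (-9.0901420)·(3.8688703 − 3.4486524) / (-9.0901420 − (-25.9844750)) = 3.8688703 − (-3.8198399)/(16.8943330) = 4.0949721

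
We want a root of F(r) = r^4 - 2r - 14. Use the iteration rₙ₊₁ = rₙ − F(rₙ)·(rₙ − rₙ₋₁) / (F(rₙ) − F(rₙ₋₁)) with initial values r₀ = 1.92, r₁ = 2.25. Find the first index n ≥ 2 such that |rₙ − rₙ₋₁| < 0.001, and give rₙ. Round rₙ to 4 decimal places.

n = 5, rₙ = 2.0634

F(1.92) = -4.250455, F(2.25) = 7.128906
r₂ = 2.250000 − 7.128906·(0.330000)/(11.379361) = 2.043263;  |Δ| = 0.206737
F(2.043263) = -0.656550
r₃ = 2.043263 − (-0.656550)·(-0.206737)/(-7.785456) = 2.060697;  |Δ| = 0.017434
F(2.060697) = -0.088873
r₄ = 2.060697 − (-0.088873)·(0.017434)/(0.567677) = 2.063426;  |Δ| = 0.002729
F(2.063426) = 0.001396
r₅ = 2.063426 − 0.001396·(0.002729)/(0.090269) = 2.063384;  |Δ| = 0.000042
|r₅ − r₄| = 0.000042 < 0.001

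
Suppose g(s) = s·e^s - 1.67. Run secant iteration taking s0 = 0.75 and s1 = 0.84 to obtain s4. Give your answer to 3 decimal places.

0.772

g(0.75) = -0.08225, g(0.84) = 0.27575
s2 = 0.84000 − 0.27575·(0.84000 − 0.75000) / (0.27575 − (-0.08225)) = 0.84000 − (0.02482)/(0.35800) = 0.77068
g(0.77068) = -0.00439
s3 = 0.77068 − (-0.00439)·(0.77068 − 0.84000) / (-0.00439 − 0.27575) = 0.77068 − (0.00030)/(-0.28014) = 0.77176
g(0.77176) = -0.00023
s4 = 0.77176 − (-0.00023)·(0.77176 − 0.77068) / (-0.00023 − (-0.00439)) = 0.77176 − (0.00000)/(0.00416) = 0.77182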